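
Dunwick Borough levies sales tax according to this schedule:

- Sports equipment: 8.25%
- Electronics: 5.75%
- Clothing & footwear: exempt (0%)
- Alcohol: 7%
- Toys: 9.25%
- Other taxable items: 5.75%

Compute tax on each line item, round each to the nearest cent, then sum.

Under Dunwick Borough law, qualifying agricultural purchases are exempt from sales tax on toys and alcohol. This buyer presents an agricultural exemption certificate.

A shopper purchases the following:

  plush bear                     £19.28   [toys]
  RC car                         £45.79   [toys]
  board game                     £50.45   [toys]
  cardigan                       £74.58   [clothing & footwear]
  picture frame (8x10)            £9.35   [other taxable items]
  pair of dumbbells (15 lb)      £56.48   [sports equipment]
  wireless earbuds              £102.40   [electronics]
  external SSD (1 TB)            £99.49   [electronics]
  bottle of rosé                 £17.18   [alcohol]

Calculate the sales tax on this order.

£16.81

Plush bear £19.28: toys, buyer-exempt → 0% → £0.00
RC car £45.79: toys, buyer-exempt → 0% → £0.00
Board game £50.45: toys, buyer-exempt → 0% → £0.00
Cardigan £74.58: clothing & footwear → 0% → £0.00
Picture frame (8x10) £9.35: other taxable items → 5.75% → £0.54
Pair of dumbbells (15 lb) £56.48: sports equipment → 8.25% → £4.66
Wireless earbuds £102.40: electronics → 5.75% → £5.89
External SSD (1 TB) £99.49: electronics → 5.75% → £5.72
Bottle of rosé £17.18: alcohol, buyer-exempt → 0% → £0.00
Total tax = £0.54 + £4.66 + £5.89 + £5.72 = £16.81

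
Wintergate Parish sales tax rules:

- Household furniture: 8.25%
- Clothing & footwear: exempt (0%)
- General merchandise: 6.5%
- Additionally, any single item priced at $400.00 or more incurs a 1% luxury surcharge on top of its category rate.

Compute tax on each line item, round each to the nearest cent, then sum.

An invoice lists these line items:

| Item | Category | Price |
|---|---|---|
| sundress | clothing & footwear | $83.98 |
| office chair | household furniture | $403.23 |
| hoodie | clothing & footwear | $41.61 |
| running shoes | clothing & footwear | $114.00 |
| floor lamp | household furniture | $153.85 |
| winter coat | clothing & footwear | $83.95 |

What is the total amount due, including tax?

$930.61

Sundress $83.98: clothing & footwear → 0% → $0.00
Office chair $403.23: household furniture → 8.25% + 1% surcharge = 9.25% → $37.30
Hoodie $41.61: clothing & footwear → 0% → $0.00
Running shoes $114.00: clothing & footwear → 0% → $0.00
Floor lamp $153.85: household furniture → 8.25% → $12.69
Winter coat $83.95: clothing & footwear → 0% → $0.00
Subtotal = $880.62; tax = $49.99; total due = $930.61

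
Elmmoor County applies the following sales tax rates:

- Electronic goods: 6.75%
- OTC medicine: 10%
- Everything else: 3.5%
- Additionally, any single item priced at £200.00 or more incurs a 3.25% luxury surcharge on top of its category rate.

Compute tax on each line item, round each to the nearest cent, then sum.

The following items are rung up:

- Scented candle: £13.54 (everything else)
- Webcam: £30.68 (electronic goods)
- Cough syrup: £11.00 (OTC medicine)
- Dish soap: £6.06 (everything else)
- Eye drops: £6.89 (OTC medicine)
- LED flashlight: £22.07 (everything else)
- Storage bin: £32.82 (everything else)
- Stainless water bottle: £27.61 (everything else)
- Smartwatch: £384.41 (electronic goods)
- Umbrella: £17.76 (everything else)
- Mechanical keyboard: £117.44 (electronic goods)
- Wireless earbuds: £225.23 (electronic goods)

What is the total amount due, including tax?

£972.45

Scented candle £13.54: everything else → 3.5% → £0.47
Webcam £30.68: electronic goods → 6.75% → £2.07
Cough syrup £11.00: OTC medicine → 10% → £1.10
Dish soap £6.06: everything else → 3.5% → £0.21
Eye drops £6.89: OTC medicine → 10% → £0.69
LED flashlight £22.07: everything else → 3.5% → £0.77
Storage bin £32.82: everything else → 3.5% → £1.15
Stainless water bottle £27.61: everything else → 3.5% → £0.97
Smartwatch £384.41: electronic goods → 6.75% + 3.25% surcharge = 10% → £38.44
Umbrella £17.76: everything else → 3.5% → £0.62
Mechanical keyboard £117.44: electronic goods → 6.75% → £7.93
Wireless earbuds £225.23: electronic goods → 6.75% + 3.25% surcharge = 10% → £22.52
Subtotal = £895.51; tax = £76.94; total due = £972.45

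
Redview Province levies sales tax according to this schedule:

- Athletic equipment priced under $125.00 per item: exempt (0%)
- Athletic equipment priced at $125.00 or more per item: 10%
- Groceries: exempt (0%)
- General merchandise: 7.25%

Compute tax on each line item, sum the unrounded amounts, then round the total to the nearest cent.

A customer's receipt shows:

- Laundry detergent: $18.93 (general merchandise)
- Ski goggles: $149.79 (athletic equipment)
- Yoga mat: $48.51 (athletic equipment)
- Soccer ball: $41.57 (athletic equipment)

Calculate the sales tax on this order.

Laundry detergent $18.93: general merchandise → 7.25% → $1.372425
Ski goggles $149.79: athletic equipment, $125.00 or more → 10% → $14.979
Yoga mat $48.51: athletic equipment, under $125.00 → 0% → $0.00
Soccer ball $41.57: athletic equipment, under $125.00 → 0% → $0.00
Unrounded tax sum = $16.351425 → $16.35

$16.35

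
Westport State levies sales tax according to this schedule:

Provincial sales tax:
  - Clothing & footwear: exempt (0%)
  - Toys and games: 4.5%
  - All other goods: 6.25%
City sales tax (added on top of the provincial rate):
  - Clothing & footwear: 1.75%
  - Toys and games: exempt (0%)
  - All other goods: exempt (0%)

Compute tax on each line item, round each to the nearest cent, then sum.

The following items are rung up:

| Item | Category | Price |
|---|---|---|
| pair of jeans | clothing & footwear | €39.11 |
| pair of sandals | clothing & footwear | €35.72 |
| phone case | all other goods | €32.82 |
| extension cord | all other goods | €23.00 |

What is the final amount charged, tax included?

Pair of jeans €39.11: clothing & footwear → 0% + 1.75% city = 1.75% → €0.68
Pair of sandals €35.72: clothing & footwear → 0% + 1.75% city = 1.75% → €0.63
Phone case €32.82: all other goods → 6.25% + 0% city = 6.25% → €2.05
Extension cord €23.00: all other goods → 6.25% + 0% city = 6.25% → €1.44
Subtotal = €130.65; tax = €4.80; total due = €135.45

€135.45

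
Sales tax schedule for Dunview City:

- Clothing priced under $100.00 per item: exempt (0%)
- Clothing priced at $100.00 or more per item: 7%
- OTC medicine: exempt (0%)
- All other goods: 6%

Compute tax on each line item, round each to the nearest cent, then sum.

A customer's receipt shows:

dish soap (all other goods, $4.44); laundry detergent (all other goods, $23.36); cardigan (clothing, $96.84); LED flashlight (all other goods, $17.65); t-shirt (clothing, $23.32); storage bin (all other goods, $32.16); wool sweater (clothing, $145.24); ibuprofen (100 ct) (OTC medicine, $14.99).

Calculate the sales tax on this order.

$14.83

Dish soap $4.44: all other goods → 6% → $0.27
Laundry detergent $23.36: all other goods → 6% → $1.40
Cardigan $96.84: clothing, under $100.00 → 0% → $0.00
LED flashlight $17.65: all other goods → 6% → $1.06
T-shirt $23.32: clothing, under $100.00 → 0% → $0.00
Storage bin $32.16: all other goods → 6% → $1.93
Wool sweater $145.24: clothing, $100.00 or more → 7% → $10.17
Ibuprofen (100 ct) $14.99: OTC medicine → 0% → $0.00
Total tax = $0.27 + $1.40 + $1.06 + $1.93 + $10.17 = $14.83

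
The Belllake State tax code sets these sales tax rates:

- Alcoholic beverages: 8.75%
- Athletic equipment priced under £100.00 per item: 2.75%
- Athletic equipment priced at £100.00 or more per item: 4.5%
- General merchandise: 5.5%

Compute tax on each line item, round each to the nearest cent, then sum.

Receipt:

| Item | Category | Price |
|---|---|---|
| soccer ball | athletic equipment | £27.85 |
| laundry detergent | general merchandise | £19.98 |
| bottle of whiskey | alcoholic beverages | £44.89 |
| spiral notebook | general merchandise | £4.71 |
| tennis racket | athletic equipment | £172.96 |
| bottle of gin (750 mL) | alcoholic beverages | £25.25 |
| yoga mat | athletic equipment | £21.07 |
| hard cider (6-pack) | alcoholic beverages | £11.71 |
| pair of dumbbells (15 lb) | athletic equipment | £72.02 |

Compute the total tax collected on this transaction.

Soccer ball £27.85: athletic equipment, under £100.00 → 2.75% → £0.77
Laundry detergent £19.98: general merchandise → 5.5% → £1.10
Bottle of whiskey £44.89: alcoholic beverages → 8.75% → £3.93
Spiral notebook £4.71: general merchandise → 5.5% → £0.26
Tennis racket £172.96: athletic equipment, £100.00 or more → 4.5% → £7.78
Bottle of gin (750 mL) £25.25: alcoholic beverages → 8.75% → £2.21
Yoga mat £21.07: athletic equipment, under £100.00 → 2.75% → £0.58
Hard cider (6-pack) £11.71: alcoholic beverages → 8.75% → £1.02
Pair of dumbbells (15 lb) £72.02: athletic equipment, under £100.00 → 2.75% → £1.98
Total tax = £0.77 + £1.10 + £3.93 + £0.26 + £7.78 + £2.21 + £0.58 + £1.02 + £1.98 = £19.63

£19.63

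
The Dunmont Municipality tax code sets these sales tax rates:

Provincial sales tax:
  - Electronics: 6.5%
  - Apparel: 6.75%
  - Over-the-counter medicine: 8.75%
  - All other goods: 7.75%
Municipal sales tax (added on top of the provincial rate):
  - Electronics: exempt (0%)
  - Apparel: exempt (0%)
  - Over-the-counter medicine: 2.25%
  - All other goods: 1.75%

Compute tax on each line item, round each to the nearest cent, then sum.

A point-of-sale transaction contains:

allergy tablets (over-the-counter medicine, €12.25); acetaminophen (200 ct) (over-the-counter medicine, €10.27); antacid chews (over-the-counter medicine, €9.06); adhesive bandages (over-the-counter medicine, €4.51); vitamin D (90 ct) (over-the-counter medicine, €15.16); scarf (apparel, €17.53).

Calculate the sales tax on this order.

€6.83

Allergy tablets €12.25: over-the-counter medicine → 8.75% + 2.25% municipal = 11% → €1.35
Acetaminophen (200 ct) €10.27: over-the-counter medicine → 8.75% + 2.25% municipal = 11% → €1.13
Antacid chews €9.06: over-the-counter medicine → 8.75% + 2.25% municipal = 11% → €1.00
Adhesive bandages €4.51: over-the-counter medicine → 8.75% + 2.25% municipal = 11% → €0.50
Vitamin D (90 ct) €15.16: over-the-counter medicine → 8.75% + 2.25% municipal = 11% → €1.67
Scarf €17.53: apparel → 6.75% + 0% municipal = 6.75% → €1.18
Total tax = €1.35 + €1.13 + €1.00 + €0.50 + €1.67 + €1.18 = €6.83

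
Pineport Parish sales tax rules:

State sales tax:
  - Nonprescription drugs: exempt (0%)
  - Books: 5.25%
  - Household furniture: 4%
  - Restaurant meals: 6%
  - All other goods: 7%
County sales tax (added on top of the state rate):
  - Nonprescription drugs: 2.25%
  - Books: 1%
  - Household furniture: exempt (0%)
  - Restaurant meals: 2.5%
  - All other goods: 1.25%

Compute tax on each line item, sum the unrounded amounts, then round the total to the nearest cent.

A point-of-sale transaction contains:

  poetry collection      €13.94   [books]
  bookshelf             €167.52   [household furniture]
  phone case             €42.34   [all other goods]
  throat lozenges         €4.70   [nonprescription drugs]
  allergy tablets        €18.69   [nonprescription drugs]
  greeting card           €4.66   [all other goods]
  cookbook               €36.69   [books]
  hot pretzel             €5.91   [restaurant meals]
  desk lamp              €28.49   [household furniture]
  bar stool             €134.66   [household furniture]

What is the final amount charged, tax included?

Poetry collection €13.94: books → 5.25% + 1% county = 6.25% → €0.87125
Bookshelf €167.52: household furniture → 4% + 0% county = 4% → €6.7008
Phone case €42.34: all other goods → 7% + 1.25% county = 8.25% → €3.49305
Throat lozenges €4.70: nonprescription drugs → 0% + 2.25% county = 2.25% → €0.10575
Allergy tablets €18.69: nonprescription drugs → 0% + 2.25% county = 2.25% → €0.420525
Greeting card €4.66: all other goods → 7% + 1.25% county = 8.25% → €0.38445
Cookbook €36.69: books → 5.25% + 1% county = 6.25% → €2.293125
Hot pretzel €5.91: restaurant meals → 6% + 2.5% county = 8.5% → €0.50235
Desk lamp €28.49: household furniture → 4% + 0% county = 4% → €1.1396
Bar stool €134.66: household furniture → 4% + 0% county = 4% → €5.3864
Subtotal = €457.60; unrounded tax = €21.2973 → €21.30; total due = €478.90

€478.90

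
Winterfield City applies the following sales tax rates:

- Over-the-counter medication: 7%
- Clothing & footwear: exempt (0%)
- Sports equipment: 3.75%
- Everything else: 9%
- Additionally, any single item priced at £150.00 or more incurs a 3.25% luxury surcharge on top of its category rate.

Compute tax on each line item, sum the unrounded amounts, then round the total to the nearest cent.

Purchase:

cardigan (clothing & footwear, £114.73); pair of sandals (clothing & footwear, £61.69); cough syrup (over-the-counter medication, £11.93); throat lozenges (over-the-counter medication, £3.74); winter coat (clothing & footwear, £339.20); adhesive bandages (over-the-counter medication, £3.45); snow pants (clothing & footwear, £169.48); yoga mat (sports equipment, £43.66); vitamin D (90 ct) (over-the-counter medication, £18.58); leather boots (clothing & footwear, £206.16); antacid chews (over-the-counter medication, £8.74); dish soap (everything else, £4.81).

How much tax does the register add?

Cardigan £114.73: clothing & footwear → 0% → £0.00
Pair of sandals £61.69: clothing & footwear → 0% → £0.00
Cough syrup £11.93: over-the-counter medication → 7% → £0.8351
Throat lozenges £3.74: over-the-counter medication → 7% → £0.2618
Winter coat £339.20: clothing & footwear → 0% + 3.25% surcharge = 3.25% → £11.024
Adhesive bandages £3.45: over-the-counter medication → 7% → £0.2415
Snow pants £169.48: clothing & footwear → 0% + 3.25% surcharge = 3.25% → £5.5081
Yoga mat £43.66: sports equipment → 3.75% → £1.63725
Vitamin D (90 ct) £18.58: over-the-counter medication → 7% → £1.3006
Leather boots £206.16: clothing & footwear → 0% + 3.25% surcharge = 3.25% → £6.7002
Antacid chews £8.74: over-the-counter medication → 7% → £0.6118
Dish soap £4.81: everything else → 9% → £0.4329
Unrounded tax sum = £28.55325 → £28.55

£28.55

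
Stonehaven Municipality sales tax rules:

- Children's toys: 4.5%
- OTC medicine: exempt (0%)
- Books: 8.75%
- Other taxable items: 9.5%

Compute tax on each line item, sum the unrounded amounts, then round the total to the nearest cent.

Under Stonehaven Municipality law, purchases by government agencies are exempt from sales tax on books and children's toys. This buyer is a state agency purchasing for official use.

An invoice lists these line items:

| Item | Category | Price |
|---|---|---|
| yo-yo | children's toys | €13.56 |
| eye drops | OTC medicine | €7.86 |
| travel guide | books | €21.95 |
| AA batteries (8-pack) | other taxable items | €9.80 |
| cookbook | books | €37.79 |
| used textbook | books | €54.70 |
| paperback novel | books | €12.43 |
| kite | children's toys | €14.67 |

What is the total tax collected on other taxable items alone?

€0.93

AA batteries (8-pack) €9.80: other taxable items → 9.5% → €0.931
Tax on other taxable items: unrounded sum = €0.931 → €0.93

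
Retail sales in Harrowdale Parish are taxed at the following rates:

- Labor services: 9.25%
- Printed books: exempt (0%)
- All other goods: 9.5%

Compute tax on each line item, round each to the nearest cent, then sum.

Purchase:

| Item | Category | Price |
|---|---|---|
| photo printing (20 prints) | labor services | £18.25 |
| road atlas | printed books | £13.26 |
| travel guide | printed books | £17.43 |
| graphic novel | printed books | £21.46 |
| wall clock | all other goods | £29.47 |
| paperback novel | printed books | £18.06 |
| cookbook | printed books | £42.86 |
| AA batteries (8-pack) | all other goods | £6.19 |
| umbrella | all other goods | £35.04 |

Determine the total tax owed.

£8.41

Photo printing (20 prints) £18.25: labor services → 9.25% → £1.69
Road atlas £13.26: printed books → 0% → £0.00
Travel guide £17.43: printed books → 0% → £0.00
Graphic novel £21.46: printed books → 0% → £0.00
Wall clock £29.47: all other goods → 9.5% → £2.80
Paperback novel £18.06: printed books → 0% → £0.00
Cookbook £42.86: printed books → 0% → £0.00
AA batteries (8-pack) £6.19: all other goods → 9.5% → £0.59
Umbrella £35.04: all other goods → 9.5% → £3.33
Total tax = £1.69 + £2.80 + £0.59 + £3.33 = £8.41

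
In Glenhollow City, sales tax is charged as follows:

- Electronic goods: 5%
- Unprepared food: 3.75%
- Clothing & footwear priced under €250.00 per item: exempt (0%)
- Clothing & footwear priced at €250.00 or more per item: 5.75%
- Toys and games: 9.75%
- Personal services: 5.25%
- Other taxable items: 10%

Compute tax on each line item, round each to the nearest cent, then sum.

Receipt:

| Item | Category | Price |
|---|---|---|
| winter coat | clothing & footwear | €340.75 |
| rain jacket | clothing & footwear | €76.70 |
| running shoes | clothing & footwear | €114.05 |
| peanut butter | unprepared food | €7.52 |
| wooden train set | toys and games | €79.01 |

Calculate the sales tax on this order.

Winter coat €340.75: clothing & footwear, €250.00 or more → 5.75% → €19.59
Rain jacket €76.70: clothing & footwear, under €250.00 → 0% → €0.00
Running shoes €114.05: clothing & footwear, under €250.00 → 0% → €0.00
Peanut butter €7.52: unprepared food → 3.75% → €0.28
Wooden train set €79.01: toys and games → 9.75% → €7.70
Total tax = €19.59 + €0.28 + €7.70 = €27.57

€27.57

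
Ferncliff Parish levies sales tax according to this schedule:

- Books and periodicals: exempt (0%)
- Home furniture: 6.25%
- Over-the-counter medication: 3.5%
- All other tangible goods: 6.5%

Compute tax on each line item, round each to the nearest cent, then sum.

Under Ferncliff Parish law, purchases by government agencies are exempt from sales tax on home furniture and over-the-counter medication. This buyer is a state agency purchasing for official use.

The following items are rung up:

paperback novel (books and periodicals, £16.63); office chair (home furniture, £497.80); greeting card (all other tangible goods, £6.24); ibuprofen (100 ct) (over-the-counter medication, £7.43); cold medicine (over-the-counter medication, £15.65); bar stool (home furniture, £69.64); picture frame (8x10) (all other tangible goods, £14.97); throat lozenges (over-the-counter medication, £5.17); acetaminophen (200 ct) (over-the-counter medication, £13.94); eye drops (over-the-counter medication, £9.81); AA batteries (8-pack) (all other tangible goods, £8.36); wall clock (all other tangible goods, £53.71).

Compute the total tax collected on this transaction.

£5.41

Paperback novel £16.63: books and periodicals → 0% → £0.00
Office chair £497.80: home furniture, buyer-exempt → 0% → £0.00
Greeting card £6.24: all other tangible goods → 6.5% → £0.41
Ibuprofen (100 ct) £7.43: over-the-counter medication, buyer-exempt → 0% → £0.00
Cold medicine £15.65: over-the-counter medication, buyer-exempt → 0% → £0.00
Bar stool £69.64: home furniture, buyer-exempt → 0% → £0.00
Picture frame (8x10) £14.97: all other tangible goods → 6.5% → £0.97
Throat lozenges £5.17: over-the-counter medication, buyer-exempt → 0% → £0.00
Acetaminophen (200 ct) £13.94: over-the-counter medication, buyer-exempt → 0% → £0.00
Eye drops £9.81: over-the-counter medication, buyer-exempt → 0% → £0.00
AA batteries (8-pack) £8.36: all other tangible goods → 6.5% → £0.54
Wall clock £53.71: all other tangible goods → 6.5% → £3.49
Total tax = £0.41 + £0.97 + £0.54 + £3.49 = £5.41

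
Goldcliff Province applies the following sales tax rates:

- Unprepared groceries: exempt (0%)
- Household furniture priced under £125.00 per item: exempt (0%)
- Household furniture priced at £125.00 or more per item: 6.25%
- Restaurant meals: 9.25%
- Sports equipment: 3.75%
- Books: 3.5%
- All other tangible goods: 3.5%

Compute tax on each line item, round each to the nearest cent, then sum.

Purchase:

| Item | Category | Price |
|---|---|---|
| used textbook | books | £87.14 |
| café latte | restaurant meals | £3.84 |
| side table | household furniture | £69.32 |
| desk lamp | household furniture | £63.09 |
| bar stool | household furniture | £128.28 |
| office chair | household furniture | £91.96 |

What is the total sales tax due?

£11.43

Used textbook £87.14: books → 3.5% → £3.05
Café latte £3.84: restaurant meals → 9.25% → £0.36
Side table £69.32: household furniture, under £125.00 → 0% → £0.00
Desk lamp £63.09: household furniture, under £125.00 → 0% → £0.00
Bar stool £128.28: household furniture, £125.00 or more → 6.25% → £8.02
Office chair £91.96: household furniture, under £125.00 → 0% → £0.00
Total tax = £3.05 + £0.36 + £8.02 = £11.43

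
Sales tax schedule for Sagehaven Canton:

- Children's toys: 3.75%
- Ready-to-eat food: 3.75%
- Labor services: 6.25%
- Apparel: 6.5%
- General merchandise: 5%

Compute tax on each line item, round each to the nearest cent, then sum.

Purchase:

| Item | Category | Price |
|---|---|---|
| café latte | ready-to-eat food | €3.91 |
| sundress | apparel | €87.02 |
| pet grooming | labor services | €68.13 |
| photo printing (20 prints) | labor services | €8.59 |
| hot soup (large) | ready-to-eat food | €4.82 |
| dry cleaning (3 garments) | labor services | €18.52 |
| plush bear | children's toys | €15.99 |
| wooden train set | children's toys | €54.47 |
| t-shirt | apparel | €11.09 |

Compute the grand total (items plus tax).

€287.85

Café latte €3.91: ready-to-eat food → 3.75% → €0.15
Sundress €87.02: apparel → 6.5% → €5.66
Pet grooming €68.13: labor services → 6.25% → €4.26
Photo printing (20 prints) €8.59: labor services → 6.25% → €0.54
Hot soup (large) €4.82: ready-to-eat food → 3.75% → €0.18
Dry cleaning (3 garments) €18.52: labor services → 6.25% → €1.16
Plush bear €15.99: children's toys → 3.75% → €0.60
Wooden train set €54.47: children's toys → 3.75% → €2.04
T-shirt €11.09: apparel → 6.5% → €0.72
Subtotal = €272.54; tax = €15.31; total due = €287.85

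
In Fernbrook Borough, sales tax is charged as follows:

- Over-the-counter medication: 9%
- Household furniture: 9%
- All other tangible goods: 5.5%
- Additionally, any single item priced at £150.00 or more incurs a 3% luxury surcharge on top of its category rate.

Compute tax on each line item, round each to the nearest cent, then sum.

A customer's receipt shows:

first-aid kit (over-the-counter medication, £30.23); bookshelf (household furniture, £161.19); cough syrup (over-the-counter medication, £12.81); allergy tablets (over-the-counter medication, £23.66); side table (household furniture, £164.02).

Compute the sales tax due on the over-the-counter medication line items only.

£6.00

First-aid kit £30.23: over-the-counter medication → 9% → £2.72
Cough syrup £12.81: over-the-counter medication → 9% → £1.15
Allergy tablets £23.66: over-the-counter medication → 9% → £2.13
Tax on over-the-counter medication = £2.72 + £1.15 + £2.13 = £6.00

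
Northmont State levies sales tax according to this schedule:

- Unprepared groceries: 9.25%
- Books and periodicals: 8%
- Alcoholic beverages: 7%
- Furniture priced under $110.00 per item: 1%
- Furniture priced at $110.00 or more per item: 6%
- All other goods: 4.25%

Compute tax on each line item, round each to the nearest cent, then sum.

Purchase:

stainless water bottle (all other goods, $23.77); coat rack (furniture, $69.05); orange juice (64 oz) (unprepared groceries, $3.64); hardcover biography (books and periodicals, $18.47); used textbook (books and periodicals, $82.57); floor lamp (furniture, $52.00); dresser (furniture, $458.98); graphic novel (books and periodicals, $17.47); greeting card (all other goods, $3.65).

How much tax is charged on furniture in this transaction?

$28.75

Coat rack $69.05: furniture, under $110.00 → 1% → $0.69
Floor lamp $52.00: furniture, under $110.00 → 1% → $0.52
Dresser $458.98: furniture, $110.00 or more → 6% → $27.54
Tax on furniture = $0.69 + $0.52 + $27.54 = $28.75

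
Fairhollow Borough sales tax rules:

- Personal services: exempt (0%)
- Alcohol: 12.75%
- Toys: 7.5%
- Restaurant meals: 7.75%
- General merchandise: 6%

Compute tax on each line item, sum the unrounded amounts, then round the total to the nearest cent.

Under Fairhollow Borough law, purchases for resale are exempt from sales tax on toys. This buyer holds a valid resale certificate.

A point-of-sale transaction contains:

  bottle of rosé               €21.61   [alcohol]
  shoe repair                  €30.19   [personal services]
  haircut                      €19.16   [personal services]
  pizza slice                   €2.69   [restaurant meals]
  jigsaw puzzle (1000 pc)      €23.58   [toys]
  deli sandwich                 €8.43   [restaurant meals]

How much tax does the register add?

€3.62

Bottle of rosé €21.61: alcohol → 12.75% → €2.755275
Shoe repair €30.19: personal services → 0% → €0.00
Haircut €19.16: personal services → 0% → €0.00
Pizza slice €2.69: restaurant meals → 7.75% → €0.208475
Jigsaw puzzle (1000 pc) €23.58: toys, buyer-exempt → 0% → €0.00
Deli sandwich €8.43: restaurant meals → 7.75% → €0.653325
Unrounded tax sum = €3.617075 → €3.62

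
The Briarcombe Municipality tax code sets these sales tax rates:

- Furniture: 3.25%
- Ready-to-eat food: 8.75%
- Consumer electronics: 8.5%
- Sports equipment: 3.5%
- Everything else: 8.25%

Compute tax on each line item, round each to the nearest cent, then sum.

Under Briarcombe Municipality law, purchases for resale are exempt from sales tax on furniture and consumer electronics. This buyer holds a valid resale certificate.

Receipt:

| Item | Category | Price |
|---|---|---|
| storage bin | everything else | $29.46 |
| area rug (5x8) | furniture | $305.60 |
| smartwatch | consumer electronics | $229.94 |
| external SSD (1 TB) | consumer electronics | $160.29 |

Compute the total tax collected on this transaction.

$2.43

Storage bin $29.46: everything else → 8.25% → $2.43
Area rug (5x8) $305.60: furniture, buyer-exempt → 0% → $0.00
Smartwatch $229.94: consumer electronics, buyer-exempt → 0% → $0.00
External SSD (1 TB) $160.29: consumer electronics, buyer-exempt → 0% → $0.00
Total tax = $2.43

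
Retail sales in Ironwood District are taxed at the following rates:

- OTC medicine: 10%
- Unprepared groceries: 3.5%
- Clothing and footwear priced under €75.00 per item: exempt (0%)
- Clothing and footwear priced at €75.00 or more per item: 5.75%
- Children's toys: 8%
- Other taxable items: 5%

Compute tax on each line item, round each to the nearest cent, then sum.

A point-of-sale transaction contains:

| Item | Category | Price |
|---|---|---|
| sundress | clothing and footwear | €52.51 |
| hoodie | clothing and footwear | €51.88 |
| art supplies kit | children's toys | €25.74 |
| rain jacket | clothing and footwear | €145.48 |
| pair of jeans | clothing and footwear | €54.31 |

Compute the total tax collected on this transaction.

Sundress €52.51: clothing and footwear, under €75.00 → 0% → €0.00
Hoodie €51.88: clothing and footwear, under €75.00 → 0% → €0.00
Art supplies kit €25.74: children's toys → 8% → €2.06
Rain jacket €145.48: clothing and footwear, €75.00 or more → 5.75% → €8.37
Pair of jeans €54.31: clothing and footwear, under €75.00 → 0% → €0.00
Total tax = €2.06 + €8.37 = €10.43

€10.43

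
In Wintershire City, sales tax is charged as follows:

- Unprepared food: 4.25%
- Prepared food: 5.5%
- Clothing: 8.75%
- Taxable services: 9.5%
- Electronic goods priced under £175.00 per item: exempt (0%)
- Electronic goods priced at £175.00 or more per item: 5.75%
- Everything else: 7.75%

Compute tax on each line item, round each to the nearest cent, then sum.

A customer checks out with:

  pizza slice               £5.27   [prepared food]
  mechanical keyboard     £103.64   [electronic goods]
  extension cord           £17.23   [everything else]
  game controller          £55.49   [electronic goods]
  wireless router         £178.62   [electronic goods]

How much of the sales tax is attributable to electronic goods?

Mechanical keyboard £103.64: electronic goods, under £175.00 → 0% → £0.00
Game controller £55.49: electronic goods, under £175.00 → 0% → £0.00
Wireless router £178.62: electronic goods, £175.00 or more → 5.75% → £10.27
Tax on electronic goods = £0.00 + £0.00 + £10.27 = £10.27

£10.27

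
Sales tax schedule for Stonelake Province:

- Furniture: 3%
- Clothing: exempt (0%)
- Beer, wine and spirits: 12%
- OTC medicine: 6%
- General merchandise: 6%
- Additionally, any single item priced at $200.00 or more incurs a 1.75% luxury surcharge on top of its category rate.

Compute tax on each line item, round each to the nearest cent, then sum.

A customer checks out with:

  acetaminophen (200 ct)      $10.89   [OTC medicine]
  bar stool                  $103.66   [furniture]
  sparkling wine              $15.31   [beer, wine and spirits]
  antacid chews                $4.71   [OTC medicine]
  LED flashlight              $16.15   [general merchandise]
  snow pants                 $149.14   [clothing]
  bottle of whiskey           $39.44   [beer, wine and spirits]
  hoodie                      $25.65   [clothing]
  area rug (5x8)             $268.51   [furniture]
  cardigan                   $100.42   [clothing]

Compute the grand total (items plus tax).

$758.21

Acetaminophen (200 ct) $10.89: OTC medicine → 6% → $0.65
Bar stool $103.66: furniture → 3% → $3.11
Sparkling wine $15.31: beer, wine and spirits → 12% → $1.84
Antacid chews $4.71: OTC medicine → 6% → $0.28
LED flashlight $16.15: general merchandise → 6% → $0.97
Snow pants $149.14: clothing → 0% → $0.00
Bottle of whiskey $39.44: beer, wine and spirits → 12% → $4.73
Hoodie $25.65: clothing → 0% → $0.00
Area rug (5x8) $268.51: furniture → 3% + 1.75% surcharge = 4.75% → $12.75
Cardigan $100.42: clothing → 0% → $0.00
Subtotal = $733.88; tax = $24.33; total due = $758.21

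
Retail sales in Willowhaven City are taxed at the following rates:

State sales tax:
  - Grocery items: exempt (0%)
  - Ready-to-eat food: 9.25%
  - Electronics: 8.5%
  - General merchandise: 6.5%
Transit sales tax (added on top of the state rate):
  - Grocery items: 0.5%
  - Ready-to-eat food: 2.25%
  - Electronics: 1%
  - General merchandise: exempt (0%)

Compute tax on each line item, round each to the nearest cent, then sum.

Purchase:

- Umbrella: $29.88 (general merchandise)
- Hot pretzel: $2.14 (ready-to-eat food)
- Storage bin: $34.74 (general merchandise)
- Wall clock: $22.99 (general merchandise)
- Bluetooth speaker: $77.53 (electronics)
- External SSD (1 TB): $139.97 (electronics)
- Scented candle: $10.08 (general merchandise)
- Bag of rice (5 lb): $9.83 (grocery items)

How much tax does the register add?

$27.32

Umbrella $29.88: general merchandise → 6.5% + 0% transit = 6.5% → $1.94
Hot pretzel $2.14: ready-to-eat food → 9.25% + 2.25% transit = 11.5% → $0.25
Storage bin $34.74: general merchandise → 6.5% + 0% transit = 6.5% → $2.26
Wall clock $22.99: general merchandise → 6.5% + 0% transit = 6.5% → $1.49
Bluetooth speaker $77.53: electronics → 8.5% + 1% transit = 9.5% → $7.37
External SSD (1 TB) $139.97: electronics → 8.5% + 1% transit = 9.5% → $13.30
Scented candle $10.08: general merchandise → 6.5% + 0% transit = 6.5% → $0.66
Bag of rice (5 lb) $9.83: grocery items → 0% + 0.5% transit = 0.5% → $0.05
Total tax = $1.94 + $0.25 + $2.26 + $1.49 + $7.37 + $13.30 + $0.66 + $0.05 = $27.32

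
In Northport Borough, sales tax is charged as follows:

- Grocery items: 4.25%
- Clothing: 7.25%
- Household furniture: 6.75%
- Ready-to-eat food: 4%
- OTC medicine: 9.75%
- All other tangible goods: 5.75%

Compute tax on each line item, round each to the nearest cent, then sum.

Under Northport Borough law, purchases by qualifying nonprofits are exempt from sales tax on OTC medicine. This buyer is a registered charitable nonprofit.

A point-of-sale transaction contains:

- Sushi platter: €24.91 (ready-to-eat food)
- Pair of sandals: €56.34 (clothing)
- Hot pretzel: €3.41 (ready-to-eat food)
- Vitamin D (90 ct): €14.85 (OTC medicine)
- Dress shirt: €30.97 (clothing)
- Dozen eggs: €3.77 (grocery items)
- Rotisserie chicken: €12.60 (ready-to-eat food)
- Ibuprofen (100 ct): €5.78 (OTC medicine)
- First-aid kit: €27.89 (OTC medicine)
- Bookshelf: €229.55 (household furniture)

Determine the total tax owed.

€23.62

Sushi platter €24.91: ready-to-eat food → 4% → €1.00
Pair of sandals €56.34: clothing → 7.25% → €4.08
Hot pretzel €3.41: ready-to-eat food → 4% → €0.14
Vitamin D (90 ct) €14.85: OTC medicine, buyer-exempt → 0% → €0.00
Dress shirt €30.97: clothing → 7.25% → €2.25
Dozen eggs €3.77: grocery items → 4.25% → €0.16
Rotisserie chicken €12.60: ready-to-eat food → 4% → €0.50
Ibuprofen (100 ct) €5.78: OTC medicine, buyer-exempt → 0% → €0.00
First-aid kit €27.89: OTC medicine, buyer-exempt → 0% → €0.00
Bookshelf €229.55: household furniture → 6.75% → €15.49
Total tax = €1.00 + €4.08 + €0.14 + €2.25 + €0.16 + €0.50 + €15.49 = €23.62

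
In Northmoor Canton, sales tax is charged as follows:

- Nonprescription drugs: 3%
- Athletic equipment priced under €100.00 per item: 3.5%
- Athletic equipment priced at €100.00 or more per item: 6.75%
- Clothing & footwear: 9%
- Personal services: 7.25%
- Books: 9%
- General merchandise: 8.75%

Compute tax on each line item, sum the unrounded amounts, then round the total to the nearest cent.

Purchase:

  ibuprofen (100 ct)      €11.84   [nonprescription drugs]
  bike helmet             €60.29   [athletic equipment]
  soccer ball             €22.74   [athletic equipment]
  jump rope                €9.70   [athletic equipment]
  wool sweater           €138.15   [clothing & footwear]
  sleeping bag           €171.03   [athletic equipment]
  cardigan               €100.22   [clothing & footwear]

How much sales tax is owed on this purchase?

Ibuprofen (100 ct) €11.84: nonprescription drugs → 3% → €0.3552
Bike helmet €60.29: athletic equipment, under €100.00 → 3.5% → €2.11015
Soccer ball €22.74: athletic equipment, under €100.00 → 3.5% → €0.7959
Jump rope €9.70: athletic equipment, under €100.00 → 3.5% → €0.3395
Wool sweater €138.15: clothing & footwear → 9% → €12.4335
Sleeping bag €171.03: athletic equipment, €100.00 or more → 6.75% → €11.544525
Cardigan €100.22: clothing & footwear → 9% → €9.0198
Unrounded tax sum = €36.598575 → €36.60

€36.60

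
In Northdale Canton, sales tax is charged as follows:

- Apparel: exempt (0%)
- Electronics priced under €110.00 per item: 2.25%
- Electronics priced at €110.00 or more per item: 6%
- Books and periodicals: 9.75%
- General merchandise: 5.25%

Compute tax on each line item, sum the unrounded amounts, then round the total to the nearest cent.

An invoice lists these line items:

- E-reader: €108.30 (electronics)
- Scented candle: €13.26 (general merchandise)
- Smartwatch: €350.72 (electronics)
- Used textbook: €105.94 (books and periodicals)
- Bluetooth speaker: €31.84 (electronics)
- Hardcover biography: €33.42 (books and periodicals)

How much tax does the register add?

€38.48

E-reader €108.30: electronics, under €110.00 → 2.25% → €2.43675
Scented candle €13.26: general merchandise → 5.25% → €0.69615
Smartwatch €350.72: electronics, €110.00 or more → 6% → €21.0432
Used textbook €105.94: books and periodicals → 9.75% → €10.32915
Bluetooth speaker €31.84: electronics, under €110.00 → 2.25% → €0.7164
Hardcover biography €33.42: books and periodicals → 9.75% → €3.25845
Unrounded tax sum = €38.4801 → €38.48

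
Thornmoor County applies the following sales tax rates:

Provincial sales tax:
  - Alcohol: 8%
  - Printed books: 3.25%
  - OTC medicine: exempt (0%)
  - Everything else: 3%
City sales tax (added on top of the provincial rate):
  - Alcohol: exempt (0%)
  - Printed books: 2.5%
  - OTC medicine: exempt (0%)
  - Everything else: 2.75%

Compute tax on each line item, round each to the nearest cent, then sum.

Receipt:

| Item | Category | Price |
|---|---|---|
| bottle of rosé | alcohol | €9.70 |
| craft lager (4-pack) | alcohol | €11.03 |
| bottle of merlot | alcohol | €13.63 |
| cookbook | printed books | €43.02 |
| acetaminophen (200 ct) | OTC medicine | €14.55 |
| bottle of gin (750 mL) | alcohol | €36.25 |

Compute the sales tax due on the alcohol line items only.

Bottle of rosé €9.70: alcohol → 8% + 0% city = 8% → €0.78
Craft lager (4-pack) €11.03: alcohol → 8% + 0% city = 8% → €0.88
Bottle of merlot €13.63: alcohol → 8% + 0% city = 8% → €1.09
Bottle of gin (750 mL) €36.25: alcohol → 8% + 0% city = 8% → €2.90
Tax on alcohol = €0.78 + €0.88 + €1.09 + €2.90 = €5.65

€5.65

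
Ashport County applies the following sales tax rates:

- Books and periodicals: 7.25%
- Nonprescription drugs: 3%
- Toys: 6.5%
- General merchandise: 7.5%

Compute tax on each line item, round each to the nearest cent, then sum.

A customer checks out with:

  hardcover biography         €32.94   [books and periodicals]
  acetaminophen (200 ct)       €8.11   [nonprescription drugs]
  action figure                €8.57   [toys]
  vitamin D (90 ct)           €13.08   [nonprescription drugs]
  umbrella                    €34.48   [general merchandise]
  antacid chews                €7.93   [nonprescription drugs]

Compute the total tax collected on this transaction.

Hardcover biography €32.94: books and periodicals → 7.25% → €2.39
Acetaminophen (200 ct) €8.11: nonprescription drugs → 3% → €0.24
Action figure €8.57: toys → 6.5% → €0.56
Vitamin D (90 ct) €13.08: nonprescription drugs → 3% → €0.39
Umbrella €34.48: general merchandise → 7.5% → €2.59
Antacid chews €7.93: nonprescription drugs → 3% → €0.24
Total tax = €2.39 + €0.24 + €0.56 + €0.39 + €2.59 + €0.24 = €6.41

€6.41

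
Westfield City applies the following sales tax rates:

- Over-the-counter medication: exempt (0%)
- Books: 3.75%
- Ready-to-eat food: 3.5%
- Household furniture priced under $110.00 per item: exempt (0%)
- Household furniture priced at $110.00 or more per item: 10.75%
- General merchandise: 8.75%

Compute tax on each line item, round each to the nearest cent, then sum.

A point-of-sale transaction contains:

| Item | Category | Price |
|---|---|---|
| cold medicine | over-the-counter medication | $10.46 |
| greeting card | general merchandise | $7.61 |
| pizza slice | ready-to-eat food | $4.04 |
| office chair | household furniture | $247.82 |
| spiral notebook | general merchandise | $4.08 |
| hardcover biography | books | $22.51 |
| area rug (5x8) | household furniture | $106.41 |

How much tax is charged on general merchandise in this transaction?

Greeting card $7.61: general merchandise → 8.75% → $0.67
Spiral notebook $4.08: general merchandise → 8.75% → $0.36
Tax on general merchandise = $0.67 + $0.36 = $1.03

$1.03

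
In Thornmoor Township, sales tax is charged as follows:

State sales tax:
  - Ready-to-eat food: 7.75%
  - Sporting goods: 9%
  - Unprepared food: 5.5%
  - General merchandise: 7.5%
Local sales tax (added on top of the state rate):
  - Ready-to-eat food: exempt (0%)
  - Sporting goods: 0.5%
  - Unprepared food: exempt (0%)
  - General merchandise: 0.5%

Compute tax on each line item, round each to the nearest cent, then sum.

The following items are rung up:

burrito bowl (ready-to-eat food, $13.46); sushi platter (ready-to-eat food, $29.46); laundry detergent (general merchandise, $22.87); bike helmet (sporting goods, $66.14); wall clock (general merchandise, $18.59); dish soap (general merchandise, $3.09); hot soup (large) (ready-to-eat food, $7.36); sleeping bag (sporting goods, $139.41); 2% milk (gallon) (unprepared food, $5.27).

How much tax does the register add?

$27.27

Burrito bowl $13.46: ready-to-eat food → 7.75% + 0% local = 7.75% → $1.04
Sushi platter $29.46: ready-to-eat food → 7.75% + 0% local = 7.75% → $2.28
Laundry detergent $22.87: general merchandise → 7.5% + 0.5% local = 8% → $1.83
Bike helmet $66.14: sporting goods → 9% + 0.5% local = 9.5% → $6.28
Wall clock $18.59: general merchandise → 7.5% + 0.5% local = 8% → $1.49
Dish soap $3.09: general merchandise → 7.5% + 0.5% local = 8% → $0.25
Hot soup (large) $7.36: ready-to-eat food → 7.75% + 0% local = 7.75% → $0.57
Sleeping bag $139.41: sporting goods → 9% + 0.5% local = 9.5% → $13.24
2% milk (gallon) $5.27: unprepared food → 5.5% + 0% local = 5.5% → $0.29
Total tax = $1.04 + $2.28 + $1.83 + $6.28 + $1.49 + $0.25 + $0.57 + $13.24 + $0.29 = $27.27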